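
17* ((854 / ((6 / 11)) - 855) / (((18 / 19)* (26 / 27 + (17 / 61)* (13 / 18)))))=3231292/295 = 10953.53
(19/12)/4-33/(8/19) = -3743/48 = -77.98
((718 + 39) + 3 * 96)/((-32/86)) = -44935/16 = -2808.44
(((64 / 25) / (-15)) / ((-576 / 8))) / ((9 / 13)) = 104/30375 = 0.00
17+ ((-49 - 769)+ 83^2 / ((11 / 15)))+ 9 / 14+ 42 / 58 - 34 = 38231005/4466 = 8560.46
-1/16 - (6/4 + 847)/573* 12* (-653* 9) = 319144417/3056 = 104432.07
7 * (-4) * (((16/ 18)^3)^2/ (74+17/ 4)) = -29360128/166341033 = -0.18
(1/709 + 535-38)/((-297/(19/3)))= -202882/19143 = -10.60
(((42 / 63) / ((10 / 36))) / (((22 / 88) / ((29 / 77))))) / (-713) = -1392/274505 = -0.01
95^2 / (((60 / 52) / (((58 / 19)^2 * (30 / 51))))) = 2186600/51 = 42874.51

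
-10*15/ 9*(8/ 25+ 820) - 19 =-13691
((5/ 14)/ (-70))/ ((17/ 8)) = -2/833 = 0.00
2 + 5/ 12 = 29/12 = 2.42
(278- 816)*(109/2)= -29321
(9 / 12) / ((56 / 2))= 3/112 = 0.03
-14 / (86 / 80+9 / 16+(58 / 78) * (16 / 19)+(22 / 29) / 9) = -72203040/12109337 = -5.96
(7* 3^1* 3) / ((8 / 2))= 63/4 = 15.75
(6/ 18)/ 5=1/15 = 0.07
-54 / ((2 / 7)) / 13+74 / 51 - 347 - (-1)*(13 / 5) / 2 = -2378761/6630 = -358.79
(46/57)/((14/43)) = 989/399 = 2.48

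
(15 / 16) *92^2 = 7935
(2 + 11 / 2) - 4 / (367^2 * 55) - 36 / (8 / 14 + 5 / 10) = -386692127/14815790 = -26.10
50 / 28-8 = -87/14 = -6.21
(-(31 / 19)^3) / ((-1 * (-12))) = -29791/82308 = -0.36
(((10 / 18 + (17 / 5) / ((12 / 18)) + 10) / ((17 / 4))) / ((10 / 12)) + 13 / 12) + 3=43369/5100 = 8.50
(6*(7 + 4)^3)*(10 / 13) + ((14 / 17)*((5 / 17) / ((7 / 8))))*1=23080580/3757 = 6143.35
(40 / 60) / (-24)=-1/36 = -0.03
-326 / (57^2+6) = -326/3255 = -0.10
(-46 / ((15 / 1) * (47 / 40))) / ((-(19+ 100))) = 368/16779 = 0.02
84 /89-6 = -450/89 = -5.06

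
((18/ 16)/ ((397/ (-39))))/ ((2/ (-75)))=26325/6352 = 4.14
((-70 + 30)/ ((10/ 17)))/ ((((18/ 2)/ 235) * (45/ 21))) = -22372/27 = -828.59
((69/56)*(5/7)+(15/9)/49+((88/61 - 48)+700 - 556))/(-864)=-7055719/61979904 = -0.11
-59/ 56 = -1.05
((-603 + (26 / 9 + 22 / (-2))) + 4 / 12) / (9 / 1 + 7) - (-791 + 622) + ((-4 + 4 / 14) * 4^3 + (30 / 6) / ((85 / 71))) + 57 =-783311/17136 = -45.71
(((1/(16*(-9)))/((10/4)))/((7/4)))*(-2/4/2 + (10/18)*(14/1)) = -271/22680 = -0.01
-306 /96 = -51/16 = -3.19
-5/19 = -0.26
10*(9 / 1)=90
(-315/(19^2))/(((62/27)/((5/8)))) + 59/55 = 0.84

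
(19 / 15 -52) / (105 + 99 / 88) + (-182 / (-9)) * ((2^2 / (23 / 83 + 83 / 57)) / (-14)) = -19901429/5221350 = -3.81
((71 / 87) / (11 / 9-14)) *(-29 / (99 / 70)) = 994/759 = 1.31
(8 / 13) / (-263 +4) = -8/3367 = 0.00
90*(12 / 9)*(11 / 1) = 1320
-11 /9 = -1.22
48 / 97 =0.49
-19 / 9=-2.11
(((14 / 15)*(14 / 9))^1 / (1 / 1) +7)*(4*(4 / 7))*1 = 2608/135 = 19.32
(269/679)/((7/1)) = 269/4753 = 0.06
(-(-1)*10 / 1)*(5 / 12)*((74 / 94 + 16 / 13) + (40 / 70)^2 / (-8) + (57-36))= 8598925/89817 = 95.74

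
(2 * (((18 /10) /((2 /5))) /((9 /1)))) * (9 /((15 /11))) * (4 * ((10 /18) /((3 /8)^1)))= 352/9 = 39.11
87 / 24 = 29/8 = 3.62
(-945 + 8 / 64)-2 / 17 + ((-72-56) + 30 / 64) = -583453/544 = -1072.52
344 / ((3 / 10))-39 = 3323/3 = 1107.67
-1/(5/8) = -8/5 = -1.60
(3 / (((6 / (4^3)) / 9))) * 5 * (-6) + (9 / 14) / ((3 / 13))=-120921/14 = -8637.21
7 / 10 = 0.70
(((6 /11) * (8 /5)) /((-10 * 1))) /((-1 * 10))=12/1375 = 0.01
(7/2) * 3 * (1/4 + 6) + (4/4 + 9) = 605/8 = 75.62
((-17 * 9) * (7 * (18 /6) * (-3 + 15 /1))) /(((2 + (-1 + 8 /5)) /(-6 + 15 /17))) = 986580/13 = 75890.77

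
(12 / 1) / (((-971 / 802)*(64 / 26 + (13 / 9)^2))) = -2.18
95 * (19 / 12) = 1805/12 = 150.42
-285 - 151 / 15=-4426/15 = -295.07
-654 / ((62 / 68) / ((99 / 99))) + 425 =-9061/31 = -292.29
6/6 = 1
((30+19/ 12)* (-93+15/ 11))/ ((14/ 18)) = -40932/11 = -3721.09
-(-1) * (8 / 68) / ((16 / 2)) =1/68 = 0.01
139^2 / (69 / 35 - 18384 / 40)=-676235/16017 = -42.22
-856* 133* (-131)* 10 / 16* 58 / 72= 270317845/36 = 7508829.03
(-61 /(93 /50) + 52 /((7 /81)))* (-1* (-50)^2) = -925915000/651 = -1422296.47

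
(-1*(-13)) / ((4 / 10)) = 65/2 = 32.50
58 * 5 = 290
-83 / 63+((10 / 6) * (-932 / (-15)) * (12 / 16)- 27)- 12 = 2353/63 = 37.35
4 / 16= 1/4 = 0.25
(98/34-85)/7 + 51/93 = -41253/3689 = -11.18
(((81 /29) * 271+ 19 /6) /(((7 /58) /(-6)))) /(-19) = 264514/133 = 1988.83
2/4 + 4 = 9/2 = 4.50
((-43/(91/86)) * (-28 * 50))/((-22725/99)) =-325424/1313 = -247.85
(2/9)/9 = 2/81 = 0.02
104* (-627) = -65208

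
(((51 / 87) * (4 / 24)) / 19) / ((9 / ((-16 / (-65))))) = 136/967005 = 0.00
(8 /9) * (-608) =-540.44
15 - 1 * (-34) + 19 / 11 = 558/11 = 50.73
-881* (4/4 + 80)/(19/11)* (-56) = 43958376/19 = 2313598.74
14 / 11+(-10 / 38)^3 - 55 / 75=589826/1131735 = 0.52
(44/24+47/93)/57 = 0.04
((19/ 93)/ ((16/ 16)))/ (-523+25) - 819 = -37931185/46314 = -819.00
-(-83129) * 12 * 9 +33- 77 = 8977888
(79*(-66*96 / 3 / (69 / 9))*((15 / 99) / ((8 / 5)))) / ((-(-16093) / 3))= -142200/370139 = -0.38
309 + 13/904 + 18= 295621/904 = 327.01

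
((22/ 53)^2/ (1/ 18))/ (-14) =-4356/19663 = -0.22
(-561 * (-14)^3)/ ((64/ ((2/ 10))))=192423/40 = 4810.58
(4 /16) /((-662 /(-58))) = 29/1324 = 0.02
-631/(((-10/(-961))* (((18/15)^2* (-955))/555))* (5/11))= 53839.69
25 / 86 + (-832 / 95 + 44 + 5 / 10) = 147194/4085 = 36.03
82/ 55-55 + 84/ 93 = -89693/1705 = -52.61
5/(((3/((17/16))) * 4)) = 85/192 = 0.44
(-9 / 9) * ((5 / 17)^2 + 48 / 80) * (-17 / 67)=992/5695 = 0.17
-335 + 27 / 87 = -9706/29 = -334.69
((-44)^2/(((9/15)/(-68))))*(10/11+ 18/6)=-857706.67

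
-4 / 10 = -2/5 = -0.40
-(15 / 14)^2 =-225/196 = -1.15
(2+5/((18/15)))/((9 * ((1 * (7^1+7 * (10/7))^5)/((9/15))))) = 37/127787130 = 0.00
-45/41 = -1.10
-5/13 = -0.38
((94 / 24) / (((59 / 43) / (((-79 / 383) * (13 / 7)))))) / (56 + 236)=-2075567/554259216 = 0.00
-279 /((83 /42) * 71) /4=-5859/11786 = -0.50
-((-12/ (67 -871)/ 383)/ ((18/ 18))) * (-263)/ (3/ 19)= 0.06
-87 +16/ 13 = -85.77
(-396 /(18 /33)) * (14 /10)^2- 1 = -35599/25 = -1423.96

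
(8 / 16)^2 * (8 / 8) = 1/4 = 0.25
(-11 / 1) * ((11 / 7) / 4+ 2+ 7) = -2893/28 = -103.32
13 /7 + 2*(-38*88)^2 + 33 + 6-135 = 156552045/7 = 22364577.86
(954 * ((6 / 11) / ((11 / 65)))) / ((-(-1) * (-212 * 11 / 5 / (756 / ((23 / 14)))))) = -92874600/30613 = -3033.83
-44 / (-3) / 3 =44/9 = 4.89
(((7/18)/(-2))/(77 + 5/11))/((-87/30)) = 385/444744 = 0.00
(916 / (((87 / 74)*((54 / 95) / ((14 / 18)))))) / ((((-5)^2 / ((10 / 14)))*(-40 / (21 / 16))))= -1126909/1127520 = -1.00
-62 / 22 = -31/11 = -2.82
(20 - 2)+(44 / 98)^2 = 43702/2401 = 18.20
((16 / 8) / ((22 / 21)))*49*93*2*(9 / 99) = 191394/121 = 1581.77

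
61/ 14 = 4.36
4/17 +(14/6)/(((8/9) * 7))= 83/136 = 0.61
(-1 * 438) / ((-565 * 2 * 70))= 219/39550 = 0.01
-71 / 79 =-0.90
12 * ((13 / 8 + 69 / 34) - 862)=-350205/34 = -10300.15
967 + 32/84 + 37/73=1483772/1533 = 967.89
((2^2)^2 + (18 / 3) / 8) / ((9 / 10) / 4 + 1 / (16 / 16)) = 670/49 = 13.67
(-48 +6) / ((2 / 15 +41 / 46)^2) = -2856600/71407 = -40.00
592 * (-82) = -48544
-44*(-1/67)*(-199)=-8756/67 = -130.69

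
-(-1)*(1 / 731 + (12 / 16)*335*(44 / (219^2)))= 2709722/11686497 = 0.23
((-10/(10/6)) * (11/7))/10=-33/35 = -0.94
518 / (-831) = -0.62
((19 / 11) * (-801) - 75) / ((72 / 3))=-1337/22 = -60.77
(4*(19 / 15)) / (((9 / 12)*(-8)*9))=-38/405 = -0.09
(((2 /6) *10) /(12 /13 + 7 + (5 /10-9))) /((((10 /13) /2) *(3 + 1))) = -3.76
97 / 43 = 2.26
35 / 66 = 0.53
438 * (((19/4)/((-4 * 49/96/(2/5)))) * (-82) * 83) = 679674384/245 = 2774181.16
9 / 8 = 1.12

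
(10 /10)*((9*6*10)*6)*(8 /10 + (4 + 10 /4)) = 23652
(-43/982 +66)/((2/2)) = 64769/982 = 65.96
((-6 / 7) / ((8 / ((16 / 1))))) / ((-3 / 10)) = 40/7 = 5.71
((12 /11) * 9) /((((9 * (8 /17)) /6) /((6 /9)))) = 102/11 = 9.27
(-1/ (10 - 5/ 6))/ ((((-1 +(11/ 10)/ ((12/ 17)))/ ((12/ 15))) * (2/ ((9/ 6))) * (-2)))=216/3685 = 0.06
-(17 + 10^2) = -117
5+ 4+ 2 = 11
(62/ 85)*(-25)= -310/17 = -18.24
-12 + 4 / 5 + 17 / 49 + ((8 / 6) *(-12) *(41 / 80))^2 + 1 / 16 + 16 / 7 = 1151209/19600 = 58.74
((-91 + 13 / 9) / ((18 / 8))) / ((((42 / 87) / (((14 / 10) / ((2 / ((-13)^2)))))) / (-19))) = 75053914/405 = 185318.31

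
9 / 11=0.82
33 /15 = 2.20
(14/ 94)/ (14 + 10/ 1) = 7/1128 = 0.01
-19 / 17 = -1.12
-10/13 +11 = 133/13 = 10.23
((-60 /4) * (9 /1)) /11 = -12.27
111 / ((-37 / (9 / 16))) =-27/16 = -1.69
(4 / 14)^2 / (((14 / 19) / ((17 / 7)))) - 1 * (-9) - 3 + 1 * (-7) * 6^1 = -85790/2401 = -35.73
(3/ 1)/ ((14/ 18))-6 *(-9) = 405/7 = 57.86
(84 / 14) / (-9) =-2/3 = -0.67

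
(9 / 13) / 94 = 9/1222 = 0.01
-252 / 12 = -21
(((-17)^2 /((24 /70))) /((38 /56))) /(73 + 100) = 7.18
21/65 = 0.32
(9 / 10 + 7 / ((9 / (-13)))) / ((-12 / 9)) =829/120 = 6.91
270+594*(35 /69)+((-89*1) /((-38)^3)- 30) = 683158447/1262056 = 541.31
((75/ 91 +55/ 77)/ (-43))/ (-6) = 10/1677 = 0.01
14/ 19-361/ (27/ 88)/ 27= -593386/13851 = -42.84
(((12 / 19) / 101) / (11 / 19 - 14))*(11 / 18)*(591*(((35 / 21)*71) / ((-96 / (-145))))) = -22309265/741744 = -30.08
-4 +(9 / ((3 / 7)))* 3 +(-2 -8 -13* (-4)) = 101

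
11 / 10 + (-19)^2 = 3621/10 = 362.10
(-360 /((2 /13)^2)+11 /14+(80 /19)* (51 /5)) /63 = -240.73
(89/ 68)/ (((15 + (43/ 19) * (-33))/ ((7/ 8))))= -1691/88128 = -0.02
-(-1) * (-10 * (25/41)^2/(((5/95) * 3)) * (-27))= 1068750/1681 = 635.78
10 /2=5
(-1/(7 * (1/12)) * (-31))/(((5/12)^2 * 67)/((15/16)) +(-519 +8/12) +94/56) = -40176/381211 = -0.11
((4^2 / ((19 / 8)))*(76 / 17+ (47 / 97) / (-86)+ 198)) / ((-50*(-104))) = 0.26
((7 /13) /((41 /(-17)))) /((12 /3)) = -0.06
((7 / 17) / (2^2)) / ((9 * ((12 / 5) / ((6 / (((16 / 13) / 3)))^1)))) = 0.07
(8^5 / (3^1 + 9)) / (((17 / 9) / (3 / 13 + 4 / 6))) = 286720/221 = 1297.38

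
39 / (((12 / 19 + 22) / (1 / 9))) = 247/1290 = 0.19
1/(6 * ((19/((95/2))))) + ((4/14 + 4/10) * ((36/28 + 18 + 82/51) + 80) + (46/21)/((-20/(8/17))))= 1158691/16660 = 69.55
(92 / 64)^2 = 529/256 = 2.07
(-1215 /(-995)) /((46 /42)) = 5103/4577 = 1.11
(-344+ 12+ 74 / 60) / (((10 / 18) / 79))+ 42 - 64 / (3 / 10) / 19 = -133962107/2850 = -47004.25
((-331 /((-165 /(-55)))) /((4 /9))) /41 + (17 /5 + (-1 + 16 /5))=-373/820 = -0.45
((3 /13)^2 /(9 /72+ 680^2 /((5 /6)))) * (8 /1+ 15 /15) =648/750197929 = 0.00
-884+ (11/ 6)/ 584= -3097525/3504 = -884.00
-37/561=-0.07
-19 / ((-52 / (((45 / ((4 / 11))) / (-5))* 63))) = -118503/208 = -569.73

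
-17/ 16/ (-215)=17/3440 = 0.00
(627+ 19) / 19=34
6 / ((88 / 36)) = 2.45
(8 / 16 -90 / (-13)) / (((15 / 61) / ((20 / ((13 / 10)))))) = 235460/507 = 464.42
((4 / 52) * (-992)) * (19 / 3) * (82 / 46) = -861.50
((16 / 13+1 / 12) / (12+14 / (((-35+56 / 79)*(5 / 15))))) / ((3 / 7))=12341/43368 = 0.28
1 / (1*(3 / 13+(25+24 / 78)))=0.04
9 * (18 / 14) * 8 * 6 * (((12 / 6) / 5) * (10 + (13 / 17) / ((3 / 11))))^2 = 736834752/50575 = 14569.15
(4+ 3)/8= 7/8 = 0.88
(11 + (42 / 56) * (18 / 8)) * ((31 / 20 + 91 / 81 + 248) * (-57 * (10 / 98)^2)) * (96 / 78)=-159825815/68796 = -2323.18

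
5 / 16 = 0.31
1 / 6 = 0.17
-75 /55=-15/11 = -1.36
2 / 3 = 0.67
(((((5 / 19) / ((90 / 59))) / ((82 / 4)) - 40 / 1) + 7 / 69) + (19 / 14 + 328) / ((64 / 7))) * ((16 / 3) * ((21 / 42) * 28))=-558670903/1935036 = -288.71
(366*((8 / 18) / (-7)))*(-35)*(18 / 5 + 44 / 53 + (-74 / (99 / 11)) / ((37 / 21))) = -91744/477 = -192.34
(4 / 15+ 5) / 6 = 79/90 = 0.88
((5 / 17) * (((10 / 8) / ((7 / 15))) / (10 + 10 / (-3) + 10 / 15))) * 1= 1125/10472 = 0.11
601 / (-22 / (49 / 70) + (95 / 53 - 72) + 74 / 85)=-18952535/3177641 = -5.96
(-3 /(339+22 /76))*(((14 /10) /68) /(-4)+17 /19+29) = -2317041/8767240 = -0.26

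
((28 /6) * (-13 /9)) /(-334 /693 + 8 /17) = 119119/201 = 592.63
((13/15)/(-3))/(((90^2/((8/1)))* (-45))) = 26/4100625 = 0.00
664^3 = 292754944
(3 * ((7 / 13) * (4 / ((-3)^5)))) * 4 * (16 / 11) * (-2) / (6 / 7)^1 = 12544/34749 = 0.36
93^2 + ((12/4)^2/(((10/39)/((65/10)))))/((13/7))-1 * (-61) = 176657/20 = 8832.85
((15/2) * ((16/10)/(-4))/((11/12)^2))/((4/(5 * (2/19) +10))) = -21600/2299 = -9.40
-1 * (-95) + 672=767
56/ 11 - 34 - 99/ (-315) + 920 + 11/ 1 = 347426/385 = 902.41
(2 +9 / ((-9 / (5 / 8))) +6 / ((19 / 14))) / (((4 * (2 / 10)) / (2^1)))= 4405/304 = 14.49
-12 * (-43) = 516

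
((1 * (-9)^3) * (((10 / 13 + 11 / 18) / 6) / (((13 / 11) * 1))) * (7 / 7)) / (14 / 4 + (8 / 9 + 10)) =-863379/87542 = -9.86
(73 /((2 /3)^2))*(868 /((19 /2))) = 285138/19 = 15007.26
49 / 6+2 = 61/6 = 10.17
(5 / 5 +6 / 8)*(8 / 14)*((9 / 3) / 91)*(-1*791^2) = -268149/13 = -20626.85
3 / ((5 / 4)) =12/5 = 2.40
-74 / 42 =-37/21 = -1.76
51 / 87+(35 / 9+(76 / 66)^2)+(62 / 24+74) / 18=7621667/757944 = 10.06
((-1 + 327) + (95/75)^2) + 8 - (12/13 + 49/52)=3904747/11700 = 333.74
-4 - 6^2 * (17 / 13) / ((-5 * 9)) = -192/65 = -2.95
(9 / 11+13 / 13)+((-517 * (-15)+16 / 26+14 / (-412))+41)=229725255/29458 = 7798.40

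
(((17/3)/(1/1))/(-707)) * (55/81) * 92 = -86020/171801 = -0.50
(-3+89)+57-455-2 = -314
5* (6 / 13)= 30/13 = 2.31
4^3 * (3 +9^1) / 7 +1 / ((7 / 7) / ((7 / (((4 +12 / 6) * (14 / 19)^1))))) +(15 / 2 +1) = 10063/84 = 119.80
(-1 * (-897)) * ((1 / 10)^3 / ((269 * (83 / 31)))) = 27807/22327000 = 0.00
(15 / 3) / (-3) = -5/3 = -1.67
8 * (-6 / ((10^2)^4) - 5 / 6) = -125000009/18750000 = -6.67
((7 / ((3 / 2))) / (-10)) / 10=-7/150 = -0.05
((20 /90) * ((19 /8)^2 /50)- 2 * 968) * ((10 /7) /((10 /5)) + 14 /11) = -67703809/17600 = -3846.81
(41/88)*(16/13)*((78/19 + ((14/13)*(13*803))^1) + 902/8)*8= 141576772/2717 = 52107.76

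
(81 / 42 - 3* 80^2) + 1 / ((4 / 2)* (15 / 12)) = -1343837/70 = -19197.67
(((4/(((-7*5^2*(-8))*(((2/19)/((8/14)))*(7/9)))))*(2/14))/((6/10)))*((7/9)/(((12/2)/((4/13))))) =38/200655 = 0.00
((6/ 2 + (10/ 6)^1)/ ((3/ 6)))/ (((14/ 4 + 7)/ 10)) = 8.89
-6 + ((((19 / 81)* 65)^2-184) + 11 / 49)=13725286/321489 = 42.69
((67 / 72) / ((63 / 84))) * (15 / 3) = 335/54 = 6.20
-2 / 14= -1/7 = -0.14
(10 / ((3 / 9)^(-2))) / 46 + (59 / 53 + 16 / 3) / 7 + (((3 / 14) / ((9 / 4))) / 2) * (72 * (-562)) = -147904268/76797 = -1925.91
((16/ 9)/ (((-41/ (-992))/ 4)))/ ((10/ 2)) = 34.41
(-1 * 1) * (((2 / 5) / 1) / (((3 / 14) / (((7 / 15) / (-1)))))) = 196/225 = 0.87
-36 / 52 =-9/13 = -0.69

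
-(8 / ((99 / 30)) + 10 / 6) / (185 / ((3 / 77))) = -27/31339 = 0.00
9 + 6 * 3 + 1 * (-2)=25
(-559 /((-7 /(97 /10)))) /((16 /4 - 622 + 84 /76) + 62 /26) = -1.26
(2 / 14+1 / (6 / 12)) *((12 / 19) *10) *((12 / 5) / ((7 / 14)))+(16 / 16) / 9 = 77893/1197 = 65.07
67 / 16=4.19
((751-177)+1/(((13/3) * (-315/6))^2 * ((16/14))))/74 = 33952101/4377100 = 7.76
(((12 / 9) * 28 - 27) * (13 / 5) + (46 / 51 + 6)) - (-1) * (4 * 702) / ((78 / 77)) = 2805.77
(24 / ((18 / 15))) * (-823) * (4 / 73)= -65840/73 = -901.92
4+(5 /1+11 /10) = 101/10 = 10.10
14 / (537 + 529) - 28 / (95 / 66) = -984319/50635 = -19.44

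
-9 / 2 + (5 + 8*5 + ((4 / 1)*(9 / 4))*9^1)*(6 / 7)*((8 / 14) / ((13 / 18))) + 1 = 81.95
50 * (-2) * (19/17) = -1900/17 = -111.76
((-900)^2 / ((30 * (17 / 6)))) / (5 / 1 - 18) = -733.03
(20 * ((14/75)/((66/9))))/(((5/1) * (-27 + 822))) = 28/218625 = 0.00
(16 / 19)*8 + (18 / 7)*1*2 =1580/133 = 11.88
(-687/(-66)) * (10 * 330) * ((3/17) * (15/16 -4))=-2524725/136 = -18564.15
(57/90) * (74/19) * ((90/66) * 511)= 18907/11 = 1718.82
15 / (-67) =-15/67 = -0.22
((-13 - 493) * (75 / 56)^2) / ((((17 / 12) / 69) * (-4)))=294586875/26656 = 11051.43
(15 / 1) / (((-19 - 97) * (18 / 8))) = -5/87 = -0.06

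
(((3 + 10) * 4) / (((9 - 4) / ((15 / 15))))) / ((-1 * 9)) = -52/45 = -1.16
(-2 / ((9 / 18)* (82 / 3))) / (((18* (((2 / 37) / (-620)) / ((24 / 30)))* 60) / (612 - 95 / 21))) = 29264558/38745 = 755.31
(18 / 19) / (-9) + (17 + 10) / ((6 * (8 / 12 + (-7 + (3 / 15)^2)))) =-14713/17936 = -0.82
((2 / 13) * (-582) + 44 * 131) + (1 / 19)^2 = 26630261/4693 = 5674.46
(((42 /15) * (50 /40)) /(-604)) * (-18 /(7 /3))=27/604 = 0.04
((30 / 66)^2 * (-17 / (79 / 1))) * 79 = -425/121 = -3.51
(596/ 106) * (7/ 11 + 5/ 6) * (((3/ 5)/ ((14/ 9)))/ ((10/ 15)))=390231/81620 = 4.78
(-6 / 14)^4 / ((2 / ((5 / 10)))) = 81/9604 = 0.01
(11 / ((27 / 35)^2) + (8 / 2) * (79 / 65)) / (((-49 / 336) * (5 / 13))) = -17699824/42525 = -416.22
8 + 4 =12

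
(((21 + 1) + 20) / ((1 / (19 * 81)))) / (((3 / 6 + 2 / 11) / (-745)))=-70627788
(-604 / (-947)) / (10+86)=0.01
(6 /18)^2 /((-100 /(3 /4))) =-1/1200 = 0.00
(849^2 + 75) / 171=240292/57 = 4215.65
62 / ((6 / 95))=981.67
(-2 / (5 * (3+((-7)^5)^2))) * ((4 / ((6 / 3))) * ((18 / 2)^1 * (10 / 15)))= -6/353094065 = 0.00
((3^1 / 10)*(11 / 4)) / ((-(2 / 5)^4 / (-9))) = 37125/128 = 290.04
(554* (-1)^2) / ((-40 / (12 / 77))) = -831/385 = -2.16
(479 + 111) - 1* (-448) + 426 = 1464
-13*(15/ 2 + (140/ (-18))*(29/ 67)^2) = -6347575/80802 = -78.56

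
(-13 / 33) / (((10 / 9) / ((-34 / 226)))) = 663/12430 = 0.05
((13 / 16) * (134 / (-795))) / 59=-871/375240 = 0.00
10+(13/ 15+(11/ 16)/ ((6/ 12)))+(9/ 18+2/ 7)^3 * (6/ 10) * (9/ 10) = 12.50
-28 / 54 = -0.52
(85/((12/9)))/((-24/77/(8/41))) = -6545/164 = -39.91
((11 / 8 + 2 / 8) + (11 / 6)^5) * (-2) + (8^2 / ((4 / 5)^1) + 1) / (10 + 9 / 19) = -28580081/773712 = -36.94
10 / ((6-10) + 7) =10/3 = 3.33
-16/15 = -1.07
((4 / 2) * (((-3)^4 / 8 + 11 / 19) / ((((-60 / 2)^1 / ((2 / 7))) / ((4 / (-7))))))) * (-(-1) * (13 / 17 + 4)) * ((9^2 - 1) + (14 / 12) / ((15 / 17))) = 45.14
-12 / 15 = -0.80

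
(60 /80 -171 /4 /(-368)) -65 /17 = -74005/25024 = -2.96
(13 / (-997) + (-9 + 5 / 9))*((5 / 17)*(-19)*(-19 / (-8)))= 136979645/1220328 = 112.25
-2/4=-1/2 = -0.50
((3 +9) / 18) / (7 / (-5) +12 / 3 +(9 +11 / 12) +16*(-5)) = -0.01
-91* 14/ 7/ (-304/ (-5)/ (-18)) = 4095/76 = 53.88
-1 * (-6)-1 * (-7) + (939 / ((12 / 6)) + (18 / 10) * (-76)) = 345.70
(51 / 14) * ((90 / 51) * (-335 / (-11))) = 15075/77 = 195.78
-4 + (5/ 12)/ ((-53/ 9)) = -863/212 = -4.07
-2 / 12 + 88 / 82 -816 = -200513/246 = -815.09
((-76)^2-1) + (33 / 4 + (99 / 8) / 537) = 8281647/1432 = 5783.27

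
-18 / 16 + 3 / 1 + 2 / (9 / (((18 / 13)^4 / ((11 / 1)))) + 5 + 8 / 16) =5861469/3026584 = 1.94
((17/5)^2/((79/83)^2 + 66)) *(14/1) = 3981842/1646125 = 2.42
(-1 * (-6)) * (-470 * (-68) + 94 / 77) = 14766084/77 = 191767.32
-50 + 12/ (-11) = -562/11 = -51.09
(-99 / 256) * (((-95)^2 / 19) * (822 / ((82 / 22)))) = -212600025/5248 = -40510.68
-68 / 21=-3.24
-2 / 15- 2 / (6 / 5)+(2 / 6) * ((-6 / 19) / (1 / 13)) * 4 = -691/95 = -7.27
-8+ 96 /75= -168/25 = -6.72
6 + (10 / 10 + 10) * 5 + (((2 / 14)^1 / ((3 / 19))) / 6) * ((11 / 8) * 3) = 20705/336 = 61.62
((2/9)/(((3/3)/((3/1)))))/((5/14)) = 1.87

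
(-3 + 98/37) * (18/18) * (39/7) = -507/259 = -1.96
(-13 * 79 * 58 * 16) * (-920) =876811520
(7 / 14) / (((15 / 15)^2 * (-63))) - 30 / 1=-3781/126 = -30.01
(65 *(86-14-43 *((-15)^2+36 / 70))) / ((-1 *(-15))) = -1459809/35 = -41708.83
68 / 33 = 2.06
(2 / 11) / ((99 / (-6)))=-4/363 = -0.01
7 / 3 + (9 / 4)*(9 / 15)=221/60 = 3.68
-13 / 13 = -1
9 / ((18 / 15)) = 15/2 = 7.50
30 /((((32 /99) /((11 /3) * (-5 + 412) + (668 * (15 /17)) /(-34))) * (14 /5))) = 452155275/9248 = 48892.22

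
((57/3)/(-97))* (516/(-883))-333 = -28511979/85651 = -332.89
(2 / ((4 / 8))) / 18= 2/9 = 0.22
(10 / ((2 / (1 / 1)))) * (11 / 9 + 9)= 51.11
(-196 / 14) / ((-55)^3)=14/166375 = 0.00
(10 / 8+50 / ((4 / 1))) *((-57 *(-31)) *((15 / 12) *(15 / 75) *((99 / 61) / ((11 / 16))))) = 874665/61 = 14338.77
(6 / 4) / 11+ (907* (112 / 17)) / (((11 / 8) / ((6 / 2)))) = 4876083/374 = 13037.66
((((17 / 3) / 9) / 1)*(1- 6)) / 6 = -85/162 = -0.52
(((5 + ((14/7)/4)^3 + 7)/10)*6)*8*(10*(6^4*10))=7542720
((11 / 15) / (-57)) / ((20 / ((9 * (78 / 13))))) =-33/950 = -0.03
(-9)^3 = -729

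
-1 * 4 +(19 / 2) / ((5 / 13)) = 207/10 = 20.70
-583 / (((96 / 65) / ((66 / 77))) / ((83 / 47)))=-3145285/5264 = -597.51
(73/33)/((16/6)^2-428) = -219/41668 = -0.01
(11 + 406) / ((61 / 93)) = 38781/61 = 635.75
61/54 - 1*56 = -2963/54 = -54.87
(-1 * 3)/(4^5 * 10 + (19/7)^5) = -50421/174579779 = 0.00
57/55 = 1.04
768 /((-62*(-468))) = 32/1209 = 0.03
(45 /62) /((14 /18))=405/434 = 0.93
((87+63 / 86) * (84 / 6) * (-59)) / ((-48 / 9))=13587.58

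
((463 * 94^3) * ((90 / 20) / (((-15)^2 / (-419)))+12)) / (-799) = -740483308/425 = -1742313.67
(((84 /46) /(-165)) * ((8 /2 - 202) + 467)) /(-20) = 1883/12650 = 0.15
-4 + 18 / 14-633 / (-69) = 1040/161 = 6.46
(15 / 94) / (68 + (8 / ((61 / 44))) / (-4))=183/76328 = 0.00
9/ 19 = 0.47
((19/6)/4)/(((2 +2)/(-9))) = -57/32 = -1.78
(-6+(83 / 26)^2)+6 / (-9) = 7147/2028 = 3.52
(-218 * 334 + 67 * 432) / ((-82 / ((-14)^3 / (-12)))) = 15046724/123 = 122331.09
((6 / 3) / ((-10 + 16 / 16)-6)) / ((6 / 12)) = -4/15 = -0.27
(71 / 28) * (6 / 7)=2.17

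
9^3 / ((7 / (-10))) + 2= -7276/7 = -1039.43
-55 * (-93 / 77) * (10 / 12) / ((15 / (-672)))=-2480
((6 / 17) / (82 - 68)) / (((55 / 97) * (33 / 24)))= 0.03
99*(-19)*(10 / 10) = -1881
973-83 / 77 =74838/77 = 971.92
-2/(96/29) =-29/48 = -0.60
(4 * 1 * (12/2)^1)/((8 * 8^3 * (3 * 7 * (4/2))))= 1/7168 = 0.00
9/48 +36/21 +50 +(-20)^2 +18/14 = 7251/16 = 453.19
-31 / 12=-2.58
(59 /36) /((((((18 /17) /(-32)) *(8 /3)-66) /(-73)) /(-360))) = -1464380/2247 = -651.70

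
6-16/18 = 5.11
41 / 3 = 13.67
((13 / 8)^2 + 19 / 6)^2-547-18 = -19584935/36864 = -531.28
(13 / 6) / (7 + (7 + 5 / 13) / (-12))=169/498 = 0.34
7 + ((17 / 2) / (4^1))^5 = 1649233/32768 = 50.33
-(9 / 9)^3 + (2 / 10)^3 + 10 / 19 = -1106/2375 = -0.47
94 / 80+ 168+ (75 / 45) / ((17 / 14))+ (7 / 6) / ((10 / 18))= 352201/2040 = 172.65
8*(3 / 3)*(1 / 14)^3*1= 1/343 = 0.00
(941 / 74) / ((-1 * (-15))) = 941/1110 = 0.85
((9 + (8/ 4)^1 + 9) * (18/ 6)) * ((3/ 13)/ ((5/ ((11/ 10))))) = 198/65 = 3.05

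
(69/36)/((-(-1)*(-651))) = -23/7812 = 0.00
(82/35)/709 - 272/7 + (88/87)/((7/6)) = -27336662/719635 = -37.99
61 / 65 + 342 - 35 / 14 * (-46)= 29766/65 = 457.94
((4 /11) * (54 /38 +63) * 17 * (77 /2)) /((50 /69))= 21158.45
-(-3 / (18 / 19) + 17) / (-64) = 83/384 = 0.22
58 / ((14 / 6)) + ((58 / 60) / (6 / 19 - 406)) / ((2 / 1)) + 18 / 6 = 90179743/3237360 = 27.86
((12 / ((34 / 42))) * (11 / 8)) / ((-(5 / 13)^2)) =-117117/850 = -137.78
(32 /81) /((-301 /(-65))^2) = 135200/7338681 = 0.02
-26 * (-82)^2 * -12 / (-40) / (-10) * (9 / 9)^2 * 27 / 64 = 1770093/800 = 2212.62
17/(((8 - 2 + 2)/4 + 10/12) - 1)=102/11 = 9.27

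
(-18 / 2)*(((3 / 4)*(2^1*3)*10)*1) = -405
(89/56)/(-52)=-0.03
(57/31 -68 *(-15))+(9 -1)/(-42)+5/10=1330837/1302 = 1022.15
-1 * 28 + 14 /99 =-2758/99 = -27.86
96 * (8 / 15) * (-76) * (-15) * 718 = 41908224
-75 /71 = -1.06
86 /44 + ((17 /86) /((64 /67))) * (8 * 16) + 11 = 37313/946 = 39.44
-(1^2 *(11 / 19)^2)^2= -0.11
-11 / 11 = -1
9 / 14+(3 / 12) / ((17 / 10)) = 94/119 = 0.79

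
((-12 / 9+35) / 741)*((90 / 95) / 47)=202/220571 = 0.00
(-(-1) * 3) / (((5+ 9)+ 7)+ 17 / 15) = 45/332 = 0.14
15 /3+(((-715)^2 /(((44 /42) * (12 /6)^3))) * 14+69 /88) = 9393823/11 = 853983.91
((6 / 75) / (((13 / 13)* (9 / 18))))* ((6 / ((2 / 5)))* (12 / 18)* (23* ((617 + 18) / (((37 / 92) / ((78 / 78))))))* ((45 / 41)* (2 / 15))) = 12899136/1517 = 8503.06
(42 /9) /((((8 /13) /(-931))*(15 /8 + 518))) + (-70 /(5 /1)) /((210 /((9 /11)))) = -9356741/686235 = -13.63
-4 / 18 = -2/9 = -0.22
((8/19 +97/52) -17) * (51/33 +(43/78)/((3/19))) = -188472205/2543112 = -74.11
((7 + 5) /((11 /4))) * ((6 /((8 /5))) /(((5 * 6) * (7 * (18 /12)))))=0.05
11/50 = 0.22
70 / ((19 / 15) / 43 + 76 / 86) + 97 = 102283/589 = 173.66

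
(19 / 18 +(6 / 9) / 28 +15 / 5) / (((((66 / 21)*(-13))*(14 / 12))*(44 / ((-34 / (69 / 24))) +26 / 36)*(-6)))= -8738/1836835 = 0.00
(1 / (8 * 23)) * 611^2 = 373321/184 = 2028.92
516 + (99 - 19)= 596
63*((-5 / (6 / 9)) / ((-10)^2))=-189/40 = -4.72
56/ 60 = 14/15 = 0.93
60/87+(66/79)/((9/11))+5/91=1104343/625443 = 1.77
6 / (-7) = -6/7 = -0.86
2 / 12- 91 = -545/6 = -90.83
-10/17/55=-2/187 = -0.01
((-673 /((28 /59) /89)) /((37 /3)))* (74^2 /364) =-153950.33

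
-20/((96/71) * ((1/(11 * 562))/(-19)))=20848795/12 = 1737399.58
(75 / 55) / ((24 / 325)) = 1625/88 = 18.47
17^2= 289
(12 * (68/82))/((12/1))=34/41 = 0.83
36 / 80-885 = -17691/20 = -884.55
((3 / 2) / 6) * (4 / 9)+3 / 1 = 28/9 = 3.11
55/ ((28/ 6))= 165/14 = 11.79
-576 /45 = -64/5 = -12.80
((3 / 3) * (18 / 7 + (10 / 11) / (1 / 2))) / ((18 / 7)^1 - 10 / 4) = 676/11 = 61.45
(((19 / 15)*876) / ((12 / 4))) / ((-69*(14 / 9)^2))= -12483/5635 = -2.22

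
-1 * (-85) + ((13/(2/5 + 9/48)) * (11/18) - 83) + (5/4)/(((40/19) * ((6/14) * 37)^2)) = 95895695/6176928 = 15.52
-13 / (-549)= 13/549 = 0.02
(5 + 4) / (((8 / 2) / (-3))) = -27/4 = -6.75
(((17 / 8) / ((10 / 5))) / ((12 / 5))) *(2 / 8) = 85/768 = 0.11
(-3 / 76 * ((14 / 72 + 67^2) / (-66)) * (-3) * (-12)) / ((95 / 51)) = 8242161/158840 = 51.89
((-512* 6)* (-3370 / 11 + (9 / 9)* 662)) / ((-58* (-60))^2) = -0.09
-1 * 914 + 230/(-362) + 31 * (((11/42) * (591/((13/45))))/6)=122125719/65884 = 1853.65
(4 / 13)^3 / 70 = 32/76895 = 0.00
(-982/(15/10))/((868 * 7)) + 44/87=52597/132153 = 0.40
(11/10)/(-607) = -11/6070 = 0.00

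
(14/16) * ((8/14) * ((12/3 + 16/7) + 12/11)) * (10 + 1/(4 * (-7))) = 19809/539 = 36.75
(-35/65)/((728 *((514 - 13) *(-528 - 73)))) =1/407088552 = 0.00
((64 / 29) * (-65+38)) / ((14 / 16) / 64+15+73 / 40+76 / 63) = -278691840/84398729 = -3.30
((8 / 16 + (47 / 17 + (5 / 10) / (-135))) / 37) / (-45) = -7484/3821175 = 0.00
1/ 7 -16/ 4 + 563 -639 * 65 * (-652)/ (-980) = -1326643/49 = -27074.35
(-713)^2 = 508369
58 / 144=29/72 = 0.40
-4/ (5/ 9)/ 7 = -36/35 = -1.03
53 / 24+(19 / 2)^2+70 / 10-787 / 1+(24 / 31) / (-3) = -511723/744 = -687.80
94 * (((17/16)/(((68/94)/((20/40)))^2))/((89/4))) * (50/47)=55225/24208 = 2.28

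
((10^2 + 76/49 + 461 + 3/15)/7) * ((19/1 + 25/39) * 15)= 105611484/4459 = 23685.02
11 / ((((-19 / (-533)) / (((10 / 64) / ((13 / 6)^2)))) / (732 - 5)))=14754465/1976 = 7466.83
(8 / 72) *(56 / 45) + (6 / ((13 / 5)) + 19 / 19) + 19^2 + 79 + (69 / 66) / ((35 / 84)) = 25827487/57915 = 445.96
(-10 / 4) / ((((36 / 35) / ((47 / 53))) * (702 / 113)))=-929425/2678832 = -0.35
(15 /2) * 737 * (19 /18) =70015/12 = 5834.58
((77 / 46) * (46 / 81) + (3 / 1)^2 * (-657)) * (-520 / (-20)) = -12450776/81 = -153713.28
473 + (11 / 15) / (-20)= 141889/300 = 472.96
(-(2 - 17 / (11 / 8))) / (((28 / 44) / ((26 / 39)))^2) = 11.37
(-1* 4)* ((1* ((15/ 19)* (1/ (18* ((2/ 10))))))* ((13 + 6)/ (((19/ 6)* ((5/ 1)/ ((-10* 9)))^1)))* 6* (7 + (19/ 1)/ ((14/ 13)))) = 1863000/133 = 14007.52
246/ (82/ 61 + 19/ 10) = 150060/1979 = 75.83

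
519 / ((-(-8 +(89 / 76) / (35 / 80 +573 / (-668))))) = 3691301/76716 = 48.12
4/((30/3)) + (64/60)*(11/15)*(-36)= -694/25 = -27.76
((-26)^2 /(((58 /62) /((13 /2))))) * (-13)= -1770782/29 = -61061.45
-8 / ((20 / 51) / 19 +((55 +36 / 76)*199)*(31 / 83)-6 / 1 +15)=-643416/332333929 = 0.00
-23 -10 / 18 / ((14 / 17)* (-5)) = -2881/126 = -22.87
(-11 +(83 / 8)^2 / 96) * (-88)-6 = 663037/768 = 863.33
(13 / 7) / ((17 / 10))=130/119 = 1.09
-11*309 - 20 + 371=-3048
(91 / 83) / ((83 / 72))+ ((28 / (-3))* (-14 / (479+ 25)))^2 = 5113969/5022081 = 1.02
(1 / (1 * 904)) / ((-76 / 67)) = -67/68704 = 0.00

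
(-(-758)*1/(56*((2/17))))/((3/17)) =651.97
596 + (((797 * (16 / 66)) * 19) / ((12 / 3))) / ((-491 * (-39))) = 376652818/631917 = 596.05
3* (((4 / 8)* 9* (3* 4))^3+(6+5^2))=472485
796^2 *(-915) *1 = -579758640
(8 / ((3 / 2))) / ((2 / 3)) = 8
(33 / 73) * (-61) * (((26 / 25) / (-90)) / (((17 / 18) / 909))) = 47575242/155125 = 306.69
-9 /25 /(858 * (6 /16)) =-4/3575 = 0.00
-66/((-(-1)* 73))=-66/73 = -0.90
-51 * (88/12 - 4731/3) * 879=70366587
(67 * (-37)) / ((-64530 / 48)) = 19832/10755 = 1.84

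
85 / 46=1.85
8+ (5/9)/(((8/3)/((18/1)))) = 47/4 = 11.75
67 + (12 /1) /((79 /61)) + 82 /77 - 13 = 391324/6083 = 64.33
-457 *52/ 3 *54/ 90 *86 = -2043704/5 = -408740.80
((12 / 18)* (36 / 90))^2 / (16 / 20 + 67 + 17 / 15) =8/7755 = 0.00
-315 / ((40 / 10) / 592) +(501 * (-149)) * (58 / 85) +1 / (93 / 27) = -257061837/2635 = -97556.67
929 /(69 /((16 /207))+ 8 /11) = 163504/157241 = 1.04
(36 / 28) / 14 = 9/98 = 0.09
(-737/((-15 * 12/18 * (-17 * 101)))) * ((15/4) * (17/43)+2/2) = -314699/2953240 = -0.11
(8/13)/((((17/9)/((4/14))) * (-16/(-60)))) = 540/1547 = 0.35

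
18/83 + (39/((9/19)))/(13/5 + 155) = 145057/196212 = 0.74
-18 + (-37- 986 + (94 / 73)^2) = -5538653/5329 = -1039.34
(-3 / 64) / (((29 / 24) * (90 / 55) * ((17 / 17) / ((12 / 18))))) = -11/696 = -0.02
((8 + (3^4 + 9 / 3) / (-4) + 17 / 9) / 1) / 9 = -100/81 = -1.23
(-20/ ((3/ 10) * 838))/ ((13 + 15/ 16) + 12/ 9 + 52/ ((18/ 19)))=-4800/4233157 = 0.00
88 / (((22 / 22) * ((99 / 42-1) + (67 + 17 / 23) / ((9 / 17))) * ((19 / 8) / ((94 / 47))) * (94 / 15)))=2782080/30421831 = 0.09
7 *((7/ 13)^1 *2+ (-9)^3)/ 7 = -9463/13 = -727.92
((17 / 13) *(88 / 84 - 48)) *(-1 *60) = 335240/91 = 3683.96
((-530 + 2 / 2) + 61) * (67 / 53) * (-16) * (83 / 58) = 20820384/1537 = 13546.12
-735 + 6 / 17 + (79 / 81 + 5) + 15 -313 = -1413727/1377 = -1026.67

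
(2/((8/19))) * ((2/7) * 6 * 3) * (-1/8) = -171/56 = -3.05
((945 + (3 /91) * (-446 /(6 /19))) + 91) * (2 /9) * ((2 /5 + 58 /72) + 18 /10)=16237033/24570 = 660.85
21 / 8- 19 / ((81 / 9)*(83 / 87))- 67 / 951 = 71923/210488 = 0.34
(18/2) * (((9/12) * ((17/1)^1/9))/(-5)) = -51/20 = -2.55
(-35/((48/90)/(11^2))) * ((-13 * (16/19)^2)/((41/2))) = 52852800/14801 = 3570.89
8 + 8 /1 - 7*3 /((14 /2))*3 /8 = 119/8 = 14.88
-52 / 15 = -3.47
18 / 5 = 3.60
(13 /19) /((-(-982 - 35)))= 13/19323 = 0.00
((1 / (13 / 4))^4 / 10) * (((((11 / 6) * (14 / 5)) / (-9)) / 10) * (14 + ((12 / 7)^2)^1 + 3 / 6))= -601568/674753625 = 0.00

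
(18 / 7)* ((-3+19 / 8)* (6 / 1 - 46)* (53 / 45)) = 530/7 = 75.71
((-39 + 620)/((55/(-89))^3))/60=-409586989/9982500 = -41.03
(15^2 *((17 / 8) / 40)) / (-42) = -255/896 = -0.28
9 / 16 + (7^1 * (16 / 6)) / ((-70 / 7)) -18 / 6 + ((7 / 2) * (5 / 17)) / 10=-4.20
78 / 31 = 2.52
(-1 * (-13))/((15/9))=39/5 = 7.80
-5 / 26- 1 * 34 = -889/26 = -34.19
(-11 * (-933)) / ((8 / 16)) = 20526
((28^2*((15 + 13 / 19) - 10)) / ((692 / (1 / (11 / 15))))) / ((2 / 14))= 2222640/36157 = 61.47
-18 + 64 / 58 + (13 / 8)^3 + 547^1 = 534.39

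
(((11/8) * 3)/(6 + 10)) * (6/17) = 99/1088 = 0.09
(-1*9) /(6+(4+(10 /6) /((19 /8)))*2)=-513/878 = -0.58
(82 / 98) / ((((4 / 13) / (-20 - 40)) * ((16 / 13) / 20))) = -519675/196 = -2651.40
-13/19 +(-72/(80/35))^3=-4750997/152 = -31256.56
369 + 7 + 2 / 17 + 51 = 427.12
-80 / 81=-0.99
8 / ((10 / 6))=24/5 = 4.80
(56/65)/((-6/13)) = -28/15 = -1.87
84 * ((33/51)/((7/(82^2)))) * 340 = 17751360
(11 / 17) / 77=1/119 = 0.01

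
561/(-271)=-561/271 = -2.07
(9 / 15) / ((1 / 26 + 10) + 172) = 78/23665 = 0.00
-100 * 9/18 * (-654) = 32700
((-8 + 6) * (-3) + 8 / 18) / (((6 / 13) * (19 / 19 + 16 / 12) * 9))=377/567 = 0.66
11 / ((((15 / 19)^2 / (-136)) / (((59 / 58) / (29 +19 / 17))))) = -67709521/835200 = -81.07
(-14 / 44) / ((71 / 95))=-665/1562 = -0.43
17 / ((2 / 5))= 42.50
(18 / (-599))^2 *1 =324/358801 = 0.00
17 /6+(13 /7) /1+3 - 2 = 239/42 = 5.69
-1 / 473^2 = -1/223729 = 0.00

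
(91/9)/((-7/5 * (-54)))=65/486 = 0.13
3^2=9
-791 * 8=-6328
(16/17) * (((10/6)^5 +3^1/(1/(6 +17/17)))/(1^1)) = 7744/243 = 31.87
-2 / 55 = -0.04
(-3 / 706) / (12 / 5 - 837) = 5/982046 = 0.00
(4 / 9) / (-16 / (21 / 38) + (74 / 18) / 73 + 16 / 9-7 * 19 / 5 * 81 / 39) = -0.01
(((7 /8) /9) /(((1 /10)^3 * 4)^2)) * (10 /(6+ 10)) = 3797.74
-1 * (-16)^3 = 4096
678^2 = 459684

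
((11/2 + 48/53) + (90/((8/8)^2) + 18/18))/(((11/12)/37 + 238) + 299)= 2292150/12637267 = 0.18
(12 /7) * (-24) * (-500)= 144000/7 = 20571.43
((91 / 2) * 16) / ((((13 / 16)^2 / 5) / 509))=36485120/13 = 2806547.69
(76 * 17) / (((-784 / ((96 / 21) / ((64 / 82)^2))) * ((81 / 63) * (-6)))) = 542963/338688 = 1.60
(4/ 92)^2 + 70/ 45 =7415/4761 = 1.56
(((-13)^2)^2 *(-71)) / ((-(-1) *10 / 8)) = -8111324/5 = -1622264.80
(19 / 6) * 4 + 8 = 62/3 = 20.67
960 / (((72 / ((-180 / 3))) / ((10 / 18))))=-4000/9 = -444.44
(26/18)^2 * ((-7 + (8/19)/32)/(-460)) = 9971/314640 = 0.03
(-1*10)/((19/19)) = -10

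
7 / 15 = 0.47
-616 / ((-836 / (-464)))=-6496/19 = -341.89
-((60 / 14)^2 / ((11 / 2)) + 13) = -8807/539 = -16.34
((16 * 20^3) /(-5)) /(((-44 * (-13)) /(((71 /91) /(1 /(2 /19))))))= -3.68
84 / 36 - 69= -200/3 = -66.67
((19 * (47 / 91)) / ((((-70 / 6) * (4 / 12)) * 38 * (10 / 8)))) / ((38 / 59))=-0.08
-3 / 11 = -0.27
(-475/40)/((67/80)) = -950/67 = -14.18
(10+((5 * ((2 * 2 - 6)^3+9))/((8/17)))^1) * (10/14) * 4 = 825/14 = 58.93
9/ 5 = 1.80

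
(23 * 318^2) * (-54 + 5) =-113966748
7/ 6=1.17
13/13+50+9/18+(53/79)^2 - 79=-337637/12482 = -27.05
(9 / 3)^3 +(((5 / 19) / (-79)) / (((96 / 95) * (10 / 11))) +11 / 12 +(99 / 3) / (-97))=40567801/1471296 = 27.57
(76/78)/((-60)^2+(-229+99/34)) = 1292/4473807 = 0.00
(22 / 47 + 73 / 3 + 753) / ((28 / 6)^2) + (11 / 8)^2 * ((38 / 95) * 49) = 26814887/368480 = 72.77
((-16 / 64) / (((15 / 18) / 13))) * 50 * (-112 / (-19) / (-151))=21840/2869 = 7.61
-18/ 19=-0.95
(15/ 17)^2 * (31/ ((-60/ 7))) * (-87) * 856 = 209694.08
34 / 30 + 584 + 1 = 8792/15 = 586.13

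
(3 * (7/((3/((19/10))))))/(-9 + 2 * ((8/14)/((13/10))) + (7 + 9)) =12103/7170 = 1.69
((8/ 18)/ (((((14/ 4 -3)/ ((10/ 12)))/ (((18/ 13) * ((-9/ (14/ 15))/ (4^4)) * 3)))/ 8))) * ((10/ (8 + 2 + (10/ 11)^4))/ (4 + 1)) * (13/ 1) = -1976535/875896 = -2.26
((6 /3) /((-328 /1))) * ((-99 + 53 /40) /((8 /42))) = 82047/26240 = 3.13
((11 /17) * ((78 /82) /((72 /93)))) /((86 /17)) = 0.16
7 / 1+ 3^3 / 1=34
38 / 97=0.39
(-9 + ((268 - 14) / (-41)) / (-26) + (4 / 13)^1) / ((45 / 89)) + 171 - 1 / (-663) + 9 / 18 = 42074203/271830 = 154.78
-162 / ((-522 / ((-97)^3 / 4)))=-8214057/116 = -70810.84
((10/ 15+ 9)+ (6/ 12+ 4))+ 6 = 121/6 = 20.17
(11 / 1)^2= 121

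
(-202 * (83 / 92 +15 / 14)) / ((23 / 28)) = -256742/529 = -485.33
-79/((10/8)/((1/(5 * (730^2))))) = -79/3330625 = 0.00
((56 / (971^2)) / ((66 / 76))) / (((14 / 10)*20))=76/31113753 = 0.00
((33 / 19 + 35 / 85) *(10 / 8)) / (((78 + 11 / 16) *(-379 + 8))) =-13880/150869747 = 0.00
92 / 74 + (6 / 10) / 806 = 185491/149110 = 1.24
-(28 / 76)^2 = -49/361 = -0.14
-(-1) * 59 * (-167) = -9853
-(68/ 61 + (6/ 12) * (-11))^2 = -286225/14884 = -19.23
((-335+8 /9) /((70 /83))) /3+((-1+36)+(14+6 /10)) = -155837/1890 = -82.45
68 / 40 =17/10 = 1.70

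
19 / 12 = 1.58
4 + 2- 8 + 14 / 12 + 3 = 13/6 = 2.17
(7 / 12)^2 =49/144 = 0.34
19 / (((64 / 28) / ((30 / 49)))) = 285/56 = 5.09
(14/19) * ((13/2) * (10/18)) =455/171 = 2.66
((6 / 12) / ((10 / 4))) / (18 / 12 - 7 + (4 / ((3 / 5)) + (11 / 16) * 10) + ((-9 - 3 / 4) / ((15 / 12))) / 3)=24/653 = 0.04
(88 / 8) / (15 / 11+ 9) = 121/114 = 1.06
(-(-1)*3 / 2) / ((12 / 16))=2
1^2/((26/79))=79/26 = 3.04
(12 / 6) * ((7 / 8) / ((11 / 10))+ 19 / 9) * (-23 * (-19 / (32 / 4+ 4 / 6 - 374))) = -502987/72336 = -6.95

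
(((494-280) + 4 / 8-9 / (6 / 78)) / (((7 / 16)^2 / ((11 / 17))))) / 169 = 21120/10829 = 1.95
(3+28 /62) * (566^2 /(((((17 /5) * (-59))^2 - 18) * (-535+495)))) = -42847615/62344658 = -0.69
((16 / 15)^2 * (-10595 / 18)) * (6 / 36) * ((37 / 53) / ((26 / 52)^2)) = -20071168/64395 = -311.69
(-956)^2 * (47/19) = 42954992/19 = 2260789.05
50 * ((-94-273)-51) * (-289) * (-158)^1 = -954335800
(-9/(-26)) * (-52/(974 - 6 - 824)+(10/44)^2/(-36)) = -6317/50336 = -0.13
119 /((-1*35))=-3.40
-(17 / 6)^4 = -83521/1296 = -64.45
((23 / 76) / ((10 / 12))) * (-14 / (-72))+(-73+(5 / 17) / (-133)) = -19787801/271320 = -72.93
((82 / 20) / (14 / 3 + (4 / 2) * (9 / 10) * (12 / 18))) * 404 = 12423/44 = 282.34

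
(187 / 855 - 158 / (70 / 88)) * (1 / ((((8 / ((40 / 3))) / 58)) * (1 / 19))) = -68874014/189 = -364412.77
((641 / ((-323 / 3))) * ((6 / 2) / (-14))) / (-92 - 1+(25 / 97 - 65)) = -559593/69191122 = -0.01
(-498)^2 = 248004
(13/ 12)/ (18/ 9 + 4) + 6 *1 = 445/72 = 6.18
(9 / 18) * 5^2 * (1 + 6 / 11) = 425/22 = 19.32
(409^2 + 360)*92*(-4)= -61691888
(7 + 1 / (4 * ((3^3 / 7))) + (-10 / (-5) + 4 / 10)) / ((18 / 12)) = 5111/810 = 6.31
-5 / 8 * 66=-165/4 = -41.25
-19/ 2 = -9.50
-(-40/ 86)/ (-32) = -5/344 = -0.01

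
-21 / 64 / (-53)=21/3392 = 0.01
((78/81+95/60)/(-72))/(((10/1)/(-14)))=385/7776 = 0.05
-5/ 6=-0.83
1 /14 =0.07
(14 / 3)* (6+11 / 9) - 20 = 370/27 = 13.70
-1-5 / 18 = -23/18 = -1.28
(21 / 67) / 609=1/1943 = 0.00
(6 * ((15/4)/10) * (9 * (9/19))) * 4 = 729/19 = 38.37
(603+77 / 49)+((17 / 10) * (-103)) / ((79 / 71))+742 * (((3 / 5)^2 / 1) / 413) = 447.85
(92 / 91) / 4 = 23/91 = 0.25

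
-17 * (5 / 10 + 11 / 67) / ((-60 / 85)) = 25721/1608 = 16.00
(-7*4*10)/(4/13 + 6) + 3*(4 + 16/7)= -7328/287 = -25.53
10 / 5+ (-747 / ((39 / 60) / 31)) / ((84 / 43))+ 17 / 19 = -18234.30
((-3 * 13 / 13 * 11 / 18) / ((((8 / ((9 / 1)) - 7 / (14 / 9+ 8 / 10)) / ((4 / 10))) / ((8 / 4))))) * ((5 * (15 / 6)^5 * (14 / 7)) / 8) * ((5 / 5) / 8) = 10.74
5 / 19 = 0.26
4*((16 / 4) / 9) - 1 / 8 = 119/72 = 1.65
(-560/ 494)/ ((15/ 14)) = -784/741 = -1.06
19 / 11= 1.73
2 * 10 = 20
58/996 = 29/498 = 0.06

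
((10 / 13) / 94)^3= 125/228099131 = 0.00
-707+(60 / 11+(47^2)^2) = 53668774/11 = 4878979.45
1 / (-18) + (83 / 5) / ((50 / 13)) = 4793/1125 = 4.26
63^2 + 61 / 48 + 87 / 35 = 3972.76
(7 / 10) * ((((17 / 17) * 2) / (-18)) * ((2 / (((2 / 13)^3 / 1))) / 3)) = -15379/1080 = -14.24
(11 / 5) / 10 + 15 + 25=2011/50 = 40.22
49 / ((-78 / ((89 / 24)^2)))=-388129/44928 = -8.64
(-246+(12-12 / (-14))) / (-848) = 102/371 = 0.27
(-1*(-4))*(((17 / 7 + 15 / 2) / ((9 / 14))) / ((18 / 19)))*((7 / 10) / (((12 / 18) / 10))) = 18487/27 = 684.70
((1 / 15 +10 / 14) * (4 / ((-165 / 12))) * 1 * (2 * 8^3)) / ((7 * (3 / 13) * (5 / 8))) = -139722752/606375 = -230.42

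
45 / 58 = 0.78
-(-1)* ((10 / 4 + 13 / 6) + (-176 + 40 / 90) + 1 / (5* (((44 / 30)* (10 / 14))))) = -168991/990 = -170.70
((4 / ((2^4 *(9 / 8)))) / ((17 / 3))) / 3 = 2/153 = 0.01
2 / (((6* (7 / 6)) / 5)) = 10/7 = 1.43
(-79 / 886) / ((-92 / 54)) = 2133/40756 = 0.05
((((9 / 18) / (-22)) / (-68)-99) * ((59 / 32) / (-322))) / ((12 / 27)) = 157285917/123318272 = 1.28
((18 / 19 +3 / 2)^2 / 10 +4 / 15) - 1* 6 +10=210779/43320 = 4.87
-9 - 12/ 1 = -21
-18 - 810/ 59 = -1872/59 = -31.73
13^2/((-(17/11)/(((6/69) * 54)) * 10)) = -100386/1955 = -51.35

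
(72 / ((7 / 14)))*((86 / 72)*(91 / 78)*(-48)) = -9632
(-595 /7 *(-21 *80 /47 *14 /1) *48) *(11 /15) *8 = 562974720/47 = 11978185.53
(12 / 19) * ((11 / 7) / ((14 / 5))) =330/931 = 0.35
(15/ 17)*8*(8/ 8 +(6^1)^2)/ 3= 1480/17 = 87.06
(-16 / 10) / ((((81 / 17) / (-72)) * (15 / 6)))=2176/225 = 9.67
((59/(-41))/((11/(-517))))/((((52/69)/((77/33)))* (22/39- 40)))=-1339359/252232 = -5.31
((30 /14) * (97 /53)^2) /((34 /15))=2117025/668542 = 3.17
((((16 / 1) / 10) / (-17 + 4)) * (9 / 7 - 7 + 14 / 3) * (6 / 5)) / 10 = 0.02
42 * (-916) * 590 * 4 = -90793920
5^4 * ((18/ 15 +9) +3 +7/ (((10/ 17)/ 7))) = 120625/2 = 60312.50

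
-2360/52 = -45.38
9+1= 10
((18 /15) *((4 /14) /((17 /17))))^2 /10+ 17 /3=104341/18375 = 5.68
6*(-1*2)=-12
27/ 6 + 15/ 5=15/2 = 7.50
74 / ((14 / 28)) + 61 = 209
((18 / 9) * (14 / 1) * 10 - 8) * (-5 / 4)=-340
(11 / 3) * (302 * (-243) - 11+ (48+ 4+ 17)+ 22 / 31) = -25004606/93 = -268866.73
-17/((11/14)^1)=-238/11 = -21.64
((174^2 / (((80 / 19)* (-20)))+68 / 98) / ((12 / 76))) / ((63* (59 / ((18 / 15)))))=-133629641/182133000 = -0.73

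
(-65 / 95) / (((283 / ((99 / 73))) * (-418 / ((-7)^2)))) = 5733/14915798 = 0.00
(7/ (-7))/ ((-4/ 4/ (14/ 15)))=14/15 = 0.93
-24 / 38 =-12/19 = -0.63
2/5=0.40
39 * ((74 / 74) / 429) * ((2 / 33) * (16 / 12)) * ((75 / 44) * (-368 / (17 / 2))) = -36800/67881 = -0.54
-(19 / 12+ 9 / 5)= -203/60 = -3.38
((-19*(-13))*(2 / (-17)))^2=244036/289 = 844.42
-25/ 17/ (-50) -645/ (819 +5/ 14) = -295549/390014 = -0.76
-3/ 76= -0.04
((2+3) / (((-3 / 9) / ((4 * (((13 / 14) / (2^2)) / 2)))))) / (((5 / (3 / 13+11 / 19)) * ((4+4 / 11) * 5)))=-55/1064 = -0.05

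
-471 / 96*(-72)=1413/4 = 353.25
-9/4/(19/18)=-81/38 = -2.13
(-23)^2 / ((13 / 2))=1058/13 = 81.38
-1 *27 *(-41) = 1107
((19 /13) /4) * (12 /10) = 57/130 = 0.44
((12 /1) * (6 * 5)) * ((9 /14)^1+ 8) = 21780/7 = 3111.43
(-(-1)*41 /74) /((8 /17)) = 697/592 = 1.18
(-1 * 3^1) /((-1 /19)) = 57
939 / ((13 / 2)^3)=7512/2197 = 3.42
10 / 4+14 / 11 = 83/22 = 3.77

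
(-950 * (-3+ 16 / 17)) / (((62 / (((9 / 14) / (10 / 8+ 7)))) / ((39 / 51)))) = 1.88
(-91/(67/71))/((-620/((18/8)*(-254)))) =-7384923/83080 = -88.89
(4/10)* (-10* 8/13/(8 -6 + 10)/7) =-8/273 = -0.03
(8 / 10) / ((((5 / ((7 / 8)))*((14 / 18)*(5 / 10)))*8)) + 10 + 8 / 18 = 18881/1800 = 10.49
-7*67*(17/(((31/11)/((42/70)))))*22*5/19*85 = -492013830/589 = -835337.57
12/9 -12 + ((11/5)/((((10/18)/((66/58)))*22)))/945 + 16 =812033/152250 = 5.33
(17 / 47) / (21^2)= 17/20727 = 0.00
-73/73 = -1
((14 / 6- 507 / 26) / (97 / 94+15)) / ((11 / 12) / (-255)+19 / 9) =-4937820/9718643 = -0.51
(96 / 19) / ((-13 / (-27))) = 2592/247 = 10.49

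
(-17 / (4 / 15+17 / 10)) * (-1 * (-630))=-321300/59 = -5445.76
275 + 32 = 307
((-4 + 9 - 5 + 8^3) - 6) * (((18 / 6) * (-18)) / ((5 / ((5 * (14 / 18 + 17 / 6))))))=-98670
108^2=11664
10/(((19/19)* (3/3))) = 10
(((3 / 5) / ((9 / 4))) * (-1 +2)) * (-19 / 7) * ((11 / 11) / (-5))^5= 76/328125 = 0.00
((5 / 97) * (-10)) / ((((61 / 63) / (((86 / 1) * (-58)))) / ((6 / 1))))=94273200/5917 = 15932.60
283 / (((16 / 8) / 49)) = 13867/2 = 6933.50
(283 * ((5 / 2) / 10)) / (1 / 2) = 283/2 = 141.50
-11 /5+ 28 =129/5 = 25.80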